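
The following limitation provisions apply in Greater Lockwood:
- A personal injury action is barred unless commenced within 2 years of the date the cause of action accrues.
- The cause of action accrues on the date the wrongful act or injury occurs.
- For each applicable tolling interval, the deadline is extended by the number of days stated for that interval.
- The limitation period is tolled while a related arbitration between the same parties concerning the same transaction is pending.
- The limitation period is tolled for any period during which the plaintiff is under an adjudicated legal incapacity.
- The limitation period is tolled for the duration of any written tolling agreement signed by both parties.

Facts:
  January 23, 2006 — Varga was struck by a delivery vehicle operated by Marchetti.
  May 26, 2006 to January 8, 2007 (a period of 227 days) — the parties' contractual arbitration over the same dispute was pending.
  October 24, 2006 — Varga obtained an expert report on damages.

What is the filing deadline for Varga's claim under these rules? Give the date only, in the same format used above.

September 6, 2008

The claim accrued on January 23, 2006, when the wrongful act occurred.
2 years from January 23, 2006 is January 23, 2008.
The pending related arbitration from May 26, 2006 to January 8, 2007 tolled the period for 227 days, extending the deadline to September 6, 2008.
The other events in the timeline have no effect on the limitation period under the stated rules.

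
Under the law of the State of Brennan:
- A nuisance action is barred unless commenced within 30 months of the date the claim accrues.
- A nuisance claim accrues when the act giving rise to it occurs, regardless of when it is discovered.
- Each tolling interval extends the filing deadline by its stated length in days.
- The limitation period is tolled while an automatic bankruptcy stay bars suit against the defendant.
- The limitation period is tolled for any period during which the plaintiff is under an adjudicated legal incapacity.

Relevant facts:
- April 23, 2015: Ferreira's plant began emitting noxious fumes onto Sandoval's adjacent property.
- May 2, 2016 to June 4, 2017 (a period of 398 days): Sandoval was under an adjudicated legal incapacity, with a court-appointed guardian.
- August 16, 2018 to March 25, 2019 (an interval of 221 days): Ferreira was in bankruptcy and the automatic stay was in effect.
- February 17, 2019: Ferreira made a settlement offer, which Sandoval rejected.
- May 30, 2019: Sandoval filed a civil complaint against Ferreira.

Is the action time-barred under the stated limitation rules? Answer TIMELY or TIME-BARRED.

The limitation period began to run on April 23, 2015.
Adding the 30 months base period to April 23, 2015 gives a deadline of October 23, 2017, before any tolling.
Because the plaintiff's legal incapacity ran from May 2, 2016 to June 4, 2017, the deadline is extended by 398 days to November 25, 2018.
The automatic bankruptcy stay from August 16, 2018 to March 25, 2019 tolled the period for 221 days, extending the deadline to July 4, 2019.
None of the other events listed affects the running of the period under the stated rules.
The May 30, 2019 filing precedes the July 4, 2019 deadline; the claim is timely.

TIMELY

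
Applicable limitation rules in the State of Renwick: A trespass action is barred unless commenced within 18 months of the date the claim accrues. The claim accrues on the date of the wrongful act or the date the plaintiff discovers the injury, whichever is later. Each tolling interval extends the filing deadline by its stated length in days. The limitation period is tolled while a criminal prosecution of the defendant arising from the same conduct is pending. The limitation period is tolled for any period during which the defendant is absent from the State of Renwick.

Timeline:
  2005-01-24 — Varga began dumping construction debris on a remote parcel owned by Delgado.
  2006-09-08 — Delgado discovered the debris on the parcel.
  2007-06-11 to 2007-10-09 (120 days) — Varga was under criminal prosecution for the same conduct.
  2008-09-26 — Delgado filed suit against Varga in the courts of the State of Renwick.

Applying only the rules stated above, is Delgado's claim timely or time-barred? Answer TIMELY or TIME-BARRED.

TIME-BARRED

Because discovery on 2006-09-08 post-dates the 2005-01-24 act, accrual under the later-of rule falls on 2006-09-08.
18 months from 2006-09-08 is 2008-03-08.
The pending criminal prosecution from 2007-06-11 to 2007-10-09 tolled the period for 120 days, extending the deadline to 2008-07-06.
Delgado filed on 2008-09-26, after the 2008-07-06 deadline, so the action is time-barred.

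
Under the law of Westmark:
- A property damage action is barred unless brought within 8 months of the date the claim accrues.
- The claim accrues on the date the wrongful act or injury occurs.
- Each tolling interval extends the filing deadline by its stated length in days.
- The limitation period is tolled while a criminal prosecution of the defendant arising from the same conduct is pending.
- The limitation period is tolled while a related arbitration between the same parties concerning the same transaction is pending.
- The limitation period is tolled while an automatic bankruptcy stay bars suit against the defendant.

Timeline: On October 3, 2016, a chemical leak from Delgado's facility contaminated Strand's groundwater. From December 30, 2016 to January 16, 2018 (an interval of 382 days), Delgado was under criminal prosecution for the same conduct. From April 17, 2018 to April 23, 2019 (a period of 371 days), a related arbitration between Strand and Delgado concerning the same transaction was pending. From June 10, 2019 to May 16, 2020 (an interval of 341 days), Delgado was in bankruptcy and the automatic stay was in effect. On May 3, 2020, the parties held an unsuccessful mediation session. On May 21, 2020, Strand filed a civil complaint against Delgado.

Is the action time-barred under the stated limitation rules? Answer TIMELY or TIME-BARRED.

The claim accrued on October 3, 2016, the date of the act.
8 months from October 3, 2016 is June 3, 2017.
The period was tolled for 382 days by the pending criminal prosecution (December 30, 2016 to January 16, 2018), pushing the deadline to June 20, 2018.
The period was tolled for 371 days by the pending related arbitration (April 17, 2018 to April 23, 2019), pushing the deadline to June 26, 2019.
The period was tolled for 341 days by the automatic bankruptcy stay (June 10, 2019 to May 16, 2020), pushing the deadline to June 1, 2020.
None of the other events listed affects the running of the period under the stated rules.
The May 21, 2020 filing precedes the June 1, 2020 deadline; the claim is timely.

TIMELY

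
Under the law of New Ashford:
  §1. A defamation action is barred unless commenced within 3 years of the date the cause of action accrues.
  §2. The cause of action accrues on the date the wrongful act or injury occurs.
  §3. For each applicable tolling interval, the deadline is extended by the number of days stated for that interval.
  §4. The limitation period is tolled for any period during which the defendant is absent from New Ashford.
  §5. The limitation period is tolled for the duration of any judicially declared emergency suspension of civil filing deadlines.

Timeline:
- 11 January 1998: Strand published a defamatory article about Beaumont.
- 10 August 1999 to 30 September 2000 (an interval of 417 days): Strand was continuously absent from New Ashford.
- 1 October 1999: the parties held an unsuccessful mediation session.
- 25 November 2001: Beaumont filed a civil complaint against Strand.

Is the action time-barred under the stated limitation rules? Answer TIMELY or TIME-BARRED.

The cause of action accrued on 11 January 1998, the date of the act.
Adding the 3 years base period to 11 January 1998 gives a deadline of 11 January 2001, before any tolling.
Because the defendant's absence from the jurisdiction ran from 10 August 1999 to 30 September 2000, the deadline is extended by 417 days to 4 March 2002.
None of the other events listed affects the running of the period under the stated rules.
The 25 November 2001 filing precedes the 4 March 2002 deadline; the claim is timely.

TIMELY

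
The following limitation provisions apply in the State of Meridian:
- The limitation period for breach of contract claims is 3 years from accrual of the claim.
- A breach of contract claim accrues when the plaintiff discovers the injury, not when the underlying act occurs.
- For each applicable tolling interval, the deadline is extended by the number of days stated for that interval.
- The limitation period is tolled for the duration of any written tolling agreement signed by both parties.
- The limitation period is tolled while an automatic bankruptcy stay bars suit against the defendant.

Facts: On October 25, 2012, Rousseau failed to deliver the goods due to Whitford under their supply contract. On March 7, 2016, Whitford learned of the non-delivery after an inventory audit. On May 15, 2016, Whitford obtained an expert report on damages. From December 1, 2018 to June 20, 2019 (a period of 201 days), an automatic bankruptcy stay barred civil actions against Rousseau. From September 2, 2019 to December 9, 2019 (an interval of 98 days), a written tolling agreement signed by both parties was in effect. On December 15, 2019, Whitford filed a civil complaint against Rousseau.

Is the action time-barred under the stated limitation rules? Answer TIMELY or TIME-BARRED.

The claim did not accrue until Whitford discovered the injury on March 7, 2016; the October 25, 2012 act date does not start the clock under the stated rule.
3 years from March 7, 2016 is March 7, 2019.
The automatic bankruptcy stay from December 1, 2018 to June 20, 2019 tolled the period for 201 days, extending the deadline to September 24, 2019.
Because the written tolling agreement ran from September 2, 2019 to December 9, 2019, the deadline is extended by 98 days to December 31, 2019.
None of the other events listed affects the running of the period under the stated rules.
Whitford filed on December 15, 2019, before the December 31, 2019 deadline, so the action is timely.

TIMELY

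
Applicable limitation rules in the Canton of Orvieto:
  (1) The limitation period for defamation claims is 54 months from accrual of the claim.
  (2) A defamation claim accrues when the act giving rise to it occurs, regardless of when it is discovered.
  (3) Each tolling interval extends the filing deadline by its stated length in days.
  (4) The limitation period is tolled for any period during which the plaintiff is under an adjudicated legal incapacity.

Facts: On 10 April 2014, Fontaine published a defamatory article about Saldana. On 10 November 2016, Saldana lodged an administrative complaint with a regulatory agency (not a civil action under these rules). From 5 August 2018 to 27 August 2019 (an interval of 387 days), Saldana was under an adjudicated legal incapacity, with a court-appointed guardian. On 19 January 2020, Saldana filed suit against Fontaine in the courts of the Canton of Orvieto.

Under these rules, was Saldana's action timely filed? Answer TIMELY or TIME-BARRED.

The claim accrued on 10 April 2014, the date of the act.
54 months from 10 April 2014 is 10 October 2018.
The period was tolled for 387 days by the plaintiff's legal incapacity (5 August 2018 to 27 August 2019), pushing the deadline to 1 November 2019.
Nothing else in the chronology tolls or restarts the period.
Saldana filed on 19 January 2020, after the 1 November 2019 deadline, so the action is time-barred.

TIME-BARRED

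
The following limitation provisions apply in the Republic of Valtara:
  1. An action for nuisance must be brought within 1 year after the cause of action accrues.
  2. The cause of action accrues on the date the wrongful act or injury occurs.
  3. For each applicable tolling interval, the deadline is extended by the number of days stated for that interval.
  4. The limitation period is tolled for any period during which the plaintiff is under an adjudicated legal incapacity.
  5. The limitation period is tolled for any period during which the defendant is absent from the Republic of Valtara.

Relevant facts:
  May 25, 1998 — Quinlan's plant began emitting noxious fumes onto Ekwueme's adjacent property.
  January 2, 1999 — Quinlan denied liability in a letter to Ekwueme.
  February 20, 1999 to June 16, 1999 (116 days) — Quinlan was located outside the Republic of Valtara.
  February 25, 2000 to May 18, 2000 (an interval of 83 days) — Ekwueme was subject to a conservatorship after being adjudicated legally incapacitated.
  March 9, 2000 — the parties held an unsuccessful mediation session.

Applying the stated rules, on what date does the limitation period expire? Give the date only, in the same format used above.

September 18, 1999

The claim accrued on May 25, 1998, when the wrongful act occurred.
1 year from May 25, 1998 is May 25, 1999.
The defendant's absence from the jurisdiction from February 20, 1999 to June 16, 1999 tolled the period for 116 days, extending the deadline to September 18, 1999.
The plaintiff's legal incapacity starting February 25, 2000 came too late — the period had run on September 18, 1999 — and so does not extend the deadline.
The other events in the timeline have no effect on the limitation period under the stated rules.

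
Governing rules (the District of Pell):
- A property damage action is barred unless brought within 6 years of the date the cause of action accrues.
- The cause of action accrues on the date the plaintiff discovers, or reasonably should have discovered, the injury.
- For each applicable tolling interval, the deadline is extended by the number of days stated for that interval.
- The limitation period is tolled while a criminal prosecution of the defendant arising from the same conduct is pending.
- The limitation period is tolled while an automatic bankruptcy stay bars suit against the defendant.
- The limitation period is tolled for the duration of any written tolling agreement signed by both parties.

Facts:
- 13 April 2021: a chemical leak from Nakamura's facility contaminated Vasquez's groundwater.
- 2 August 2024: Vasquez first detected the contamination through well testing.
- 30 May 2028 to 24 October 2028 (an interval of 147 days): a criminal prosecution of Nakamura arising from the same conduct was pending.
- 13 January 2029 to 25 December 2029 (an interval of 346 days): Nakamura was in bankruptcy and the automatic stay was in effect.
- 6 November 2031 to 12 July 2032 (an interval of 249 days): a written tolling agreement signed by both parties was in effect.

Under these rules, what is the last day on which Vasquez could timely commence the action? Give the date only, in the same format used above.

13 August 2032

The claim did not accrue until Vasquez discovered the injury on 2 August 2024; the 13 April 2021 act date does not start the clock under the stated rule.
The untolled deadline — 6 years after 2 August 2024 — is 2 August 2030.
Because the pending criminal prosecution ran from 30 May 2028 to 24 October 2028, the deadline is extended by 147 days to 27 December 2030.
The automatic bankruptcy stay from 13 January 2029 to 25 December 2029 tolled the period for 346 days, extending the deadline to 8 December 2031.
Because the written tolling agreement ran from 6 November 2031 to 12 July 2032, the deadline is extended by 249 days to 13 August 2032.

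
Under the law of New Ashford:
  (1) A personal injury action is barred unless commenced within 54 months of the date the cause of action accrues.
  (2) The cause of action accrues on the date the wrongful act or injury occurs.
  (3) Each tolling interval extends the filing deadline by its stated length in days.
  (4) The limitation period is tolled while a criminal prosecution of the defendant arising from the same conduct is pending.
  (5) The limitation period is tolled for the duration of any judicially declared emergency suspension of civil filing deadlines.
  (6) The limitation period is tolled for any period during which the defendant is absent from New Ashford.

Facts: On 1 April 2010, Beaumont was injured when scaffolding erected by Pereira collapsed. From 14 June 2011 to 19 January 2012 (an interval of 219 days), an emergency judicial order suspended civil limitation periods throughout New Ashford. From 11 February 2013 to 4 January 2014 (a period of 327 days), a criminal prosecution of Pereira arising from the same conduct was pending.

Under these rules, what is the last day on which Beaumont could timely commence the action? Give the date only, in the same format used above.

30 March 2016

The claim accrued on 1 April 2010, when the wrongful act occurred.
The untolled deadline — 54 months after 1 April 2010 — is 1 October 2014.
The period was tolled for 219 days by the emergency suspension of filing deadlines (14 June 2011 to 19 January 2012), pushing the deadline to 8 May 2015.
Because the pending criminal prosecution ran from 11 February 2013 to 4 January 2014, the deadline is extended by 327 days to 30 March 2016.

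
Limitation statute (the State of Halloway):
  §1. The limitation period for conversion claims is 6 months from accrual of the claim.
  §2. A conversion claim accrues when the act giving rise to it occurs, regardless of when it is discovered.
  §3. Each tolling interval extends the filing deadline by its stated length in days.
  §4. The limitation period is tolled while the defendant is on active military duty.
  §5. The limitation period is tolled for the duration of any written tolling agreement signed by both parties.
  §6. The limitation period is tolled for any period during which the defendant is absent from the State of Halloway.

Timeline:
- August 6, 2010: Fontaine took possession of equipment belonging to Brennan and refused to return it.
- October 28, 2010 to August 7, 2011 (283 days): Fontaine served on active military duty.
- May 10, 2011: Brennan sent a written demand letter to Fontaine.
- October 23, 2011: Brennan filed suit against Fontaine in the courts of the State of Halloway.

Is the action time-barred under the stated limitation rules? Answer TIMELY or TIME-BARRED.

The claim accrued on August 6, 2010, when the wrongful act occurred.
6 months from August 6, 2010 is February 6, 2011.
The period was tolled for 283 days by the defendant's active military service (October 28, 2010 to August 7, 2011), pushing the deadline to November 16, 2011.
The other events in the timeline have no effect on the limitation period under the stated rules.
Brennan filed on October 23, 2011, before the November 16, 2011 deadline, so the action is timely.

TIMELY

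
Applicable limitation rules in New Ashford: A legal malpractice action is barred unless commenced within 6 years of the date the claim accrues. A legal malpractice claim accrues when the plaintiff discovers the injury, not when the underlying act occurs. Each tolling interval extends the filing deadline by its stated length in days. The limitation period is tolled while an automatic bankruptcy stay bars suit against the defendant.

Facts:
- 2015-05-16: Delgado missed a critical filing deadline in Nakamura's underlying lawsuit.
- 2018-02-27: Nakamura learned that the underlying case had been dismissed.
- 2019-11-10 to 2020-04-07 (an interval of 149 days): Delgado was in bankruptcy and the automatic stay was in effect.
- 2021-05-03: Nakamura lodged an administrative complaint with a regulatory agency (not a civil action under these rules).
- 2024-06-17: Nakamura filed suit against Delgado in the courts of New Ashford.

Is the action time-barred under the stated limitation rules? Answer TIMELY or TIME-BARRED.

TIMELY

Under the discovery rule, the claim accrued on 2018-02-27, when Nakamura discovered the injury — not on the 2015-05-16 date of the underlying act.
The untolled deadline — 6 years after 2018-02-27 — is 2024-02-27.
Because the automatic bankruptcy stay ran from 2019-11-10 to 2020-04-07, the deadline is extended by 149 days to 2024-07-25.
The other events in the timeline have no effect on the limitation period under the stated rules.
Filing on 2024-06-17 beat the 2024-07-25 deadline — the action is timely.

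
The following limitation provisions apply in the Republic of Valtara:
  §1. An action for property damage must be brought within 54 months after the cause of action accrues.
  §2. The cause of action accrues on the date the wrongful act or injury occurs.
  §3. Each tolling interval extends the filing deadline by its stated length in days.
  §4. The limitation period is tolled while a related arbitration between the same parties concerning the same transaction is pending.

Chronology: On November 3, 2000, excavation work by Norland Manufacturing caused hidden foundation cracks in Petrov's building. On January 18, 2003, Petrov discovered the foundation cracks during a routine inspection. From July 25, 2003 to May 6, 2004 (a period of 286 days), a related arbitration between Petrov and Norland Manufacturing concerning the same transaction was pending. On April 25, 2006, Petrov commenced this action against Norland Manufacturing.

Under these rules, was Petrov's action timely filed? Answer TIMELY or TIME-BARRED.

TIME-BARRED

Because the rule ties accrual to occurrence, the claim accrued on November 3, 2000, not on the January 18, 2003 discovery date.
54 months from November 3, 2000 is May 3, 2005.
The pending related arbitration from July 25, 2003 to May 6, 2004 tolled the period for 286 days, extending the deadline to February 13, 2006.
The April 25, 2006 filing falls after the February 13, 2006 deadline; the claim is time-barred.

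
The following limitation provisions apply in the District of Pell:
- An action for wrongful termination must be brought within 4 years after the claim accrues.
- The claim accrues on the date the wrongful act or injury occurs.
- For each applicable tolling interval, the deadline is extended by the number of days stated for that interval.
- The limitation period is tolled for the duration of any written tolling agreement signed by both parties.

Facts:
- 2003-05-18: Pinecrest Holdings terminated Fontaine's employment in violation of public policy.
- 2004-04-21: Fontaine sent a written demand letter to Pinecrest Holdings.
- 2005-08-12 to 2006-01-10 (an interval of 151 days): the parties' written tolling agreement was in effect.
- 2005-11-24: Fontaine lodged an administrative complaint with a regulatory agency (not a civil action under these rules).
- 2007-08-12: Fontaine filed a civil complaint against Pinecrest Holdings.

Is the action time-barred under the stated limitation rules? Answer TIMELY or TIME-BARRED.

TIMELY

The claim accrued on 2003-05-18, when the wrongful act occurred.
4 years from 2003-05-18 is 2007-05-18.
Because the written tolling agreement ran from 2005-08-12 to 2006-01-10, the deadline is extended by 151 days to 2007-10-16.
The other events in the timeline have no effect on the limitation period under the stated rules.
Fontaine filed on 2007-08-12, before the 2007-10-16 deadline, so the action is timely.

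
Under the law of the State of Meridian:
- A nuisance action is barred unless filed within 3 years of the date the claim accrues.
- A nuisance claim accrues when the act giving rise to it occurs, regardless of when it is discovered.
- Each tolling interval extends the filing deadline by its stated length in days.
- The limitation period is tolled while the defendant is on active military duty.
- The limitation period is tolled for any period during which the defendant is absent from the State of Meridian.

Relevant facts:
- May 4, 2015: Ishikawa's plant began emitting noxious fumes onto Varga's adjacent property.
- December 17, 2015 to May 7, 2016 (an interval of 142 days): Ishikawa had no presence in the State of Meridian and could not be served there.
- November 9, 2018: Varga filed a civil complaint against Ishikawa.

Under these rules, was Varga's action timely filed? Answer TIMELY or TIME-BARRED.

TIME-BARRED

The claim accrued on May 4, 2015, the date of the act.
Adding the 3 years base period to May 4, 2015 gives a deadline of May 4, 2018, before any tolling.
Because the defendant's absence from the jurisdiction ran from December 17, 2015 to May 7, 2016, the deadline is extended by 142 days to September 23, 2018.
Filing on November 9, 2018 missed the September 23, 2018 deadline — the action is time-barred.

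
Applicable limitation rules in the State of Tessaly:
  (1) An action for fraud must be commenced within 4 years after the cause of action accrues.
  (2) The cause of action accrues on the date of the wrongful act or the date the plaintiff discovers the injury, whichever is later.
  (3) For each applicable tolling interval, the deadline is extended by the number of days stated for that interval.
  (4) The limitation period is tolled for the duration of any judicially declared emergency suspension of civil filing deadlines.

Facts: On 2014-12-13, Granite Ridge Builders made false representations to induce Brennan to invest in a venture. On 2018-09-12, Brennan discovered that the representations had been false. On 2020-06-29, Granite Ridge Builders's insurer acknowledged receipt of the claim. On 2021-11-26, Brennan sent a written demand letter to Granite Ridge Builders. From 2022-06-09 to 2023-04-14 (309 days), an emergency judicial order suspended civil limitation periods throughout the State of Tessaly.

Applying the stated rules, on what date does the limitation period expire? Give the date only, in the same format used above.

The claim accrued on 2018-09-12 — the later of the 2014-12-13 act and the 2018-09-12 discovery.
Adding the 4 years base period to 2018-09-12 gives a deadline of 2022-09-12, before any tolling.
The emergency suspension of filing deadlines from 2022-06-09 to 2023-04-14 tolled the period for 309 days, extending the deadline to 2023-07-18.
None of the other events listed affects the running of the period under the stated rules.

2023-07-18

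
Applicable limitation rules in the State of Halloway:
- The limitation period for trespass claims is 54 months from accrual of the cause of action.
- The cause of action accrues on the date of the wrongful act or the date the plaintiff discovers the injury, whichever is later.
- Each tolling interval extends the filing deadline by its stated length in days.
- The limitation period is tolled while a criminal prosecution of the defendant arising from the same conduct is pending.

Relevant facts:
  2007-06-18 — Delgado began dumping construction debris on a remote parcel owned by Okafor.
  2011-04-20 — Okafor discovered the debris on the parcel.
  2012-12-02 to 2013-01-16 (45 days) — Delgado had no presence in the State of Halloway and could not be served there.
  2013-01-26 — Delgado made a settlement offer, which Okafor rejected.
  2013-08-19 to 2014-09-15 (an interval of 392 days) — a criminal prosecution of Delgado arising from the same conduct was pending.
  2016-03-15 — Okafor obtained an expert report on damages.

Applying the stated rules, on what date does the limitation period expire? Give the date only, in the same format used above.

2016-11-15

Taking the later of the act (2007-06-18) and discovery (2011-04-20), the claim accrued on 2011-04-20.
Adding the 54 months base period to 2011-04-20 gives a deadline of 2015-10-20, before any tolling.
The pending criminal prosecution from 2013-08-19 to 2014-09-15 tolled the period for 392 days, extending the deadline to 2016-11-15.
The defendant's absence from the jurisdiction from 2012-12-02 to 2013-01-16 does not toll the period, because no stated rule makes the defendant's absence a tolling event.
Nothing else in the chronology tolls or restarts the period.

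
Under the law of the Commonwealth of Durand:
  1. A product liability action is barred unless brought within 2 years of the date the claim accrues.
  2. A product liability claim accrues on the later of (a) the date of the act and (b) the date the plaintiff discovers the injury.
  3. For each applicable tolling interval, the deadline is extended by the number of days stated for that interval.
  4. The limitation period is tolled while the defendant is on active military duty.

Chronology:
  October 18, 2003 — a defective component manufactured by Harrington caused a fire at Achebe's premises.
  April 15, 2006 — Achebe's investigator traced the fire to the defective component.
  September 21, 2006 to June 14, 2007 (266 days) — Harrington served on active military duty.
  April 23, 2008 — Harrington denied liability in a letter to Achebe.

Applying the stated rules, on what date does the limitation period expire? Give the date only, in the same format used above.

The claim accrued on April 15, 2006 — the later of the October 18, 2003 act and the April 15, 2006 discovery.
2 years from April 15, 2006 is April 15, 2008.
The period was tolled for 266 days by the defendant's active military service (September 21, 2006 to June 14, 2007), pushing the deadline to January 6, 2009.
Nothing else in the chronology tolls or restarts the period.

January 6, 2009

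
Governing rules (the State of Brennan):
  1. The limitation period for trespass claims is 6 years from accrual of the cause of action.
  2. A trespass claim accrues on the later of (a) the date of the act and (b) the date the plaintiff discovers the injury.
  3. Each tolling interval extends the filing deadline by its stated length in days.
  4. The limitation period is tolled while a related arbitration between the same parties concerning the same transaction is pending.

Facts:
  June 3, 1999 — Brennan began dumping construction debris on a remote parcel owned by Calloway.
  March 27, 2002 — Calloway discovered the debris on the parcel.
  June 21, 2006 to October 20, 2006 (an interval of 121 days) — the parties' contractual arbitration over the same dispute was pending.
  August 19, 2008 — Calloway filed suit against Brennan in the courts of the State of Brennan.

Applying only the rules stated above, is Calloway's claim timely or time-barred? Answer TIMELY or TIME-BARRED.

Because discovery on March 27, 2002 post-dates the June 3, 1999 act, accrual under the later-of rule falls on March 27, 2002.
The untolled deadline — 6 years after March 27, 2002 — is March 27, 2008.
The period was tolled for 121 days by the pending related arbitration (June 21, 2006 to October 20, 2006), pushing the deadline to July 26, 2008.
Calloway filed on August 19, 2008, after the July 26, 2008 deadline, so the action is time-barred.

TIME-BARRED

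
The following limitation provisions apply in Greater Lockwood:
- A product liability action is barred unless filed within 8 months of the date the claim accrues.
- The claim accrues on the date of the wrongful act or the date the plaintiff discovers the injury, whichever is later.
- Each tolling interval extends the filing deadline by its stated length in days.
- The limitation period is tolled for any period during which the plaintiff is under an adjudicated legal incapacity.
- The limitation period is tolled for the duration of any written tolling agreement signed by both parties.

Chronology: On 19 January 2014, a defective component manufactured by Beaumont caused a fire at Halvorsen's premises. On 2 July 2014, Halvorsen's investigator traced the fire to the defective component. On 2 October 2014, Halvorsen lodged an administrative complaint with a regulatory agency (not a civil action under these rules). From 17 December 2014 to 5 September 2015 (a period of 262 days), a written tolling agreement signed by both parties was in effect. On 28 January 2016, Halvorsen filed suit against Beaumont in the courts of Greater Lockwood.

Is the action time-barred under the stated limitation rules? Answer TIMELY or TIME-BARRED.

The claim accrued on 2 July 2014 — the later of the 19 January 2014 act and the 2 July 2014 discovery.
The untolled deadline — 8 months after 2 July 2014 — is 2 March 2015.
The written tolling agreement from 17 December 2014 to 5 September 2015 tolled the period for 262 days, extending the deadline to 19 November 2015.
Nothing else in the chronology tolls or restarts the period.
Halvorsen filed on 28 January 2016, after the 19 November 2015 deadline, so the action is time-barred.

TIME-BARRED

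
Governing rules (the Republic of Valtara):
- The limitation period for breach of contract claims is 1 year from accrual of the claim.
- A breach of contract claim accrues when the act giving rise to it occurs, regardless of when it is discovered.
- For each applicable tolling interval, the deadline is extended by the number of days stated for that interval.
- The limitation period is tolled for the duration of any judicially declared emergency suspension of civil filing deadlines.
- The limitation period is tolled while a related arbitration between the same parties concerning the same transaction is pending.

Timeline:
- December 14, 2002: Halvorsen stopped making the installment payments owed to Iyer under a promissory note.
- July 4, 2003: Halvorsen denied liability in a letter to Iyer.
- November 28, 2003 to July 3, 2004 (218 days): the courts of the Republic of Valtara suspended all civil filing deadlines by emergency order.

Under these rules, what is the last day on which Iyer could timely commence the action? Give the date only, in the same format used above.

July 19, 2004

The limitation period began to run on December 14, 2002.
1 year from December 14, 2002 is December 14, 2003.
Because the emergency suspension of filing deadlines ran from November 28, 2003 to July 3, 2004, the deadline is extended by 218 days to July 19, 2004.
None of the other events listed affects the running of the period under the stated rules.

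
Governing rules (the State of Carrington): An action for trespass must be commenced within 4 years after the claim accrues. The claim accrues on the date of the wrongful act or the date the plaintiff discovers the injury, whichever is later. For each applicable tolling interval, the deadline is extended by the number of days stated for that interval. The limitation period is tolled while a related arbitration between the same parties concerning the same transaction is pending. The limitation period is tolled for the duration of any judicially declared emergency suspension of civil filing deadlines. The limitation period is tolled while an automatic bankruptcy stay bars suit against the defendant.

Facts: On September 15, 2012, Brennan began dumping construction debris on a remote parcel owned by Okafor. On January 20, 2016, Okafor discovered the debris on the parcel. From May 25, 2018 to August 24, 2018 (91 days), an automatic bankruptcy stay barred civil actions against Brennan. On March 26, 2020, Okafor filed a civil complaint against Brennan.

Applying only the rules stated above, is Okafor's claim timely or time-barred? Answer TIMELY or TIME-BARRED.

TIMELY

The claim accrued on January 20, 2016 — the later of the September 15, 2012 act and the January 20, 2016 discovery.
The untolled deadline — 4 years after January 20, 2016 — is January 20, 2020.
The automatic bankruptcy stay from May 25, 2018 to August 24, 2018 tolled the period for 91 days, extending the deadline to April 20, 2020.
Filing on March 26, 2020 beat the April 20, 2020 deadline — the action is timely.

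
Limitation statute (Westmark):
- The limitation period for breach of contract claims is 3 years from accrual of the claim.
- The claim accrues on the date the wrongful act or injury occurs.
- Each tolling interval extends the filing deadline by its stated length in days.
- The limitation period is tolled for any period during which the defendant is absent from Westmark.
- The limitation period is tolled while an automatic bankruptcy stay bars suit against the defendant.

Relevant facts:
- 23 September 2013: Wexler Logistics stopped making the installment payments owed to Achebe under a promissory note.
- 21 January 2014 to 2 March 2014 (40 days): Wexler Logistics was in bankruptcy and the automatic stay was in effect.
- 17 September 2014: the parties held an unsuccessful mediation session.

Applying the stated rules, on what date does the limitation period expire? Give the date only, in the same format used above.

2 November 2016

The claim accrued on 23 September 2013, when the wrongful act occurred.
Adding the 3 years base period to 23 September 2013 gives a deadline of 23 September 2016, before any tolling.
The period was tolled for 40 days by the automatic bankruptcy stay (21 January 2014 to 2 March 2014), pushing the deadline to 2 November 2016.
The other events in the timeline have no effect on the limitation period under the stated rules.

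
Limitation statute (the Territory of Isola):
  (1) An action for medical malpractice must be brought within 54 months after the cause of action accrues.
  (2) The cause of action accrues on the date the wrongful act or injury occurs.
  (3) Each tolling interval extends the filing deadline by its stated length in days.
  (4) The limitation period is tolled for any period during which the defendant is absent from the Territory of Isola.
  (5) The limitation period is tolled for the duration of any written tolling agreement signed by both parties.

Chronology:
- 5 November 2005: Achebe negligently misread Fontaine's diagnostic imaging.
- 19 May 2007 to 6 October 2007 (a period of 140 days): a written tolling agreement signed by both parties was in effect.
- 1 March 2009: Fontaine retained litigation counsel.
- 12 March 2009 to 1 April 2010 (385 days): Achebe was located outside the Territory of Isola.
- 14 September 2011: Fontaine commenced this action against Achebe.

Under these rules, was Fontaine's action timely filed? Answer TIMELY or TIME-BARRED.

The cause of action accrued on 5 November 2005, the date of the act.
The untolled deadline — 54 months after 5 November 2005 — is 5 May 2010.
Because the written tolling agreement ran from 19 May 2007 to 6 October 2007, the deadline is extended by 140 days to 22 September 2010.
The period was tolled for 385 days by the defendant's absence from the jurisdiction (12 March 2009 to 1 April 2010), pushing the deadline to 12 October 2011.
Nothing else in the chronology tolls or restarts the period.
The 14 September 2011 filing precedes the 12 October 2011 deadline; the claim is timely.

TIMELY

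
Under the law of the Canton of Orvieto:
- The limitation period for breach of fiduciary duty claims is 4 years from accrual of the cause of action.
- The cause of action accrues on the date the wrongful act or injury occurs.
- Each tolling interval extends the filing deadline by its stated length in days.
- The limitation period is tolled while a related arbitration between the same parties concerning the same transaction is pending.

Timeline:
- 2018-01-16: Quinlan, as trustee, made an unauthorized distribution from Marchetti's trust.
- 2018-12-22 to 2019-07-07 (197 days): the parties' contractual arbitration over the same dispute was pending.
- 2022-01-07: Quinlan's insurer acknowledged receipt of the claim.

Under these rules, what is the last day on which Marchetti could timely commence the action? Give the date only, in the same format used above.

The claim accrued on 2018-01-16, when the wrongful act occurred.
The untolled deadline — 4 years after 2018-01-16 — is 2022-01-16.
Because the pending related arbitration ran from 2018-12-22 to 2019-07-07, the deadline is extended by 197 days to 2022-08-01.
None of the other events listed affects the running of the period under the stated rules.

2022-08-01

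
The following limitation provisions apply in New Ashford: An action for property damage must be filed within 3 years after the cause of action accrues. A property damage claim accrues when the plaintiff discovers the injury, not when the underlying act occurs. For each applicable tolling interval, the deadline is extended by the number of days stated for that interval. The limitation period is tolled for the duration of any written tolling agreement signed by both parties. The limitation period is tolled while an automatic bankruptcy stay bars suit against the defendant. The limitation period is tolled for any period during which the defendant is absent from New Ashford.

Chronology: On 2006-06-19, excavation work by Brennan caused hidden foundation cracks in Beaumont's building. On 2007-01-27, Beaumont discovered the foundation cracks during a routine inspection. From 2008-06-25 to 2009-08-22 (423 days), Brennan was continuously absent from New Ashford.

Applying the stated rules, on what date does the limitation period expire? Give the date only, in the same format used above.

2011-03-26

Under the discovery rule, the claim accrued on 2007-01-27, when Beaumont discovered the injury — not on the 2006-06-19 date of the underlying act.
3 years from 2007-01-27 is 2010-01-27.
The period was tolled for 423 days by the defendant's absence from the jurisdiction (2008-06-25 to 2009-08-22), pushing the deadline to 2011-03-26.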